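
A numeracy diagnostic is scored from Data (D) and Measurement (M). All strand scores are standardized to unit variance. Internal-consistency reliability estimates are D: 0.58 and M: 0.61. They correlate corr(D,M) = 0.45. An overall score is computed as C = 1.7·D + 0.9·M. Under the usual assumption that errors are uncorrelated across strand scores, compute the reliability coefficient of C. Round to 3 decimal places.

0.699

Var(C) = 1.7² + 0.9² + 2·[1.53·0.45] = 3.7 + 1.377 = 5.077.
Because errors are independent across components, Cov(Tᵢ,Tⱼ) = Cov(Xᵢ,Xⱼ); the off-diagonal part of the true-score variance is the same as above.
True-score variance = [1.7²·0.58 + 0.9²·0.61] + 1.377 = 2.1703 + 1.377 = 3.5473.
Reliability = 3.5473 / 5.077 = 0.699.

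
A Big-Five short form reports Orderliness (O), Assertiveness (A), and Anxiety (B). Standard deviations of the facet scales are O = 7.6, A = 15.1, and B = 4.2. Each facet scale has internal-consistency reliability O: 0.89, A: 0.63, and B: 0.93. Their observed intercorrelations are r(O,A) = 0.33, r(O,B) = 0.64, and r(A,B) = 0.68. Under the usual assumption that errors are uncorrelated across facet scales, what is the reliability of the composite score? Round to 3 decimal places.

0.818

Var(O+A+B) = 7.6² + 15.1² + 4.2² + 2·[7.6·15.1·0.33 + 7.6·4.2·0.64 + 15.1·4.2·0.68] = 303.41 + 202.85 = 506.26.
With uncorrelated errors the cross-covariances are all true-score covariance, so they carry over unchanged; only the diagonal terms shrink to ρᵢσᵢ².
True-score variance = [7.6²·0.89 + 15.1²·0.63 + 4.2²·0.93] + 202.85 = 211.458 + 202.85 = 414.308.
Reliability = 414.308 / 506.26 = 0.818.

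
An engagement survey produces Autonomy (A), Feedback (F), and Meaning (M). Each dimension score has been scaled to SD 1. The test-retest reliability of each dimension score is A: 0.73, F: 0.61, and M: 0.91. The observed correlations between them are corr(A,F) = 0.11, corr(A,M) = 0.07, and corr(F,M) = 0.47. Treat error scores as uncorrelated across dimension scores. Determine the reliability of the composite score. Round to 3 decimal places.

0.826

Var(A+F+M) = 3 + 2·[0.11 + 0.07 + 0.47] = 3 + 1.3 = 4.3.
With uncorrelated errors the cross-covariances are all true-score covariance, so they carry over unchanged; only the diagonal terms shrink to ρᵢσᵢ².
True-score variance = [0.73 + 0.61 + 0.91] + 1.3 = 2.25 + 1.3 = 3.55.
Reliability = 3.55 / 4.3 = 0.826.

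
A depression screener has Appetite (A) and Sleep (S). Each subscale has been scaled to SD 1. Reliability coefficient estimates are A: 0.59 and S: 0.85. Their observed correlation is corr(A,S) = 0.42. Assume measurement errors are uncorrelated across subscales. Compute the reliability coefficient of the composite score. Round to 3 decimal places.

Var(A+S) = 2 + 2·[0.42] = 2 + 0.84 = 2.84.
Because errors are independent across components, Cov(Tᵢ,Tⱼ) = Cov(Xᵢ,Xⱼ); the off-diagonal part of the true-score variance is the same as above.
True-score variance = [0.59 + 0.85] + 0.84 = 1.44 + 0.84 = 2.28.
Reliability = 2.28 / 2.84 = 0.803.

0.803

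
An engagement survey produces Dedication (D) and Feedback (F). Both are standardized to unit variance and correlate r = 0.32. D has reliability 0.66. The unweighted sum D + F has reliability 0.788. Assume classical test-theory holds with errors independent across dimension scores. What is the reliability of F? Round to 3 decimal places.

Var(D+F) = 2 + 2·0.32 = 2.640.
True-score variance = ρ_D + ρ_F + 2·0.32, so 0.788 = (0.66 + ρ_F + 0.64) / 2.640.
ρ_F = 0.788·2.640 − 0.66 − 0.64 = 0.780.

0.780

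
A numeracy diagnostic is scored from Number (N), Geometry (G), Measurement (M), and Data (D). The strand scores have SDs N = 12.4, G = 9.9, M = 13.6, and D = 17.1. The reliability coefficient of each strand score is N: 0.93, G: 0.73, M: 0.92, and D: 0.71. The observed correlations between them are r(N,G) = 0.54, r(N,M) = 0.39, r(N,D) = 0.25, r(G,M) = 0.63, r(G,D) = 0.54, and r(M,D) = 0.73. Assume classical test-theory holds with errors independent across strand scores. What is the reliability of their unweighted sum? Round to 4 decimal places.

Var(N+G+M+D) = 12.4² + 9.9² + 13.6² + 17.1² + 2·[12.4·9.9·0.54 + 12.4·13.6·0.39 + 12.4·17.1·0.25 + 9.9·13.6·0.63 + 9.9·17.1·0.54 + 13.6·17.1·0.73] = 729.14 + 1062.16 = 1791.3.
Under uncorrelated errors the observed covariances equal the true-score covariances, so only the own-variance terms attenuate.
True-score variance = [12.4²·0.93 + 9.9²·0.73 + 13.6²·0.92 + 17.1²·0.71] + 1062.16 = 592.318 + 1062.16 = 1654.48.
Reliability = 1654.48 / 1791.3 = 0.9236.

0.9236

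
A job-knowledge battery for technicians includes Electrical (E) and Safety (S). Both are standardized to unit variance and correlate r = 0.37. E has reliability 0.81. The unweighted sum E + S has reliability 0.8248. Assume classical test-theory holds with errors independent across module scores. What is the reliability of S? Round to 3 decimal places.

Var(E+S) = 2 + 2·0.37 = 2.740.
True-score variance = ρ_E + ρ_S + 2·0.37, so 0.8248 = (0.81 + ρ_S + 0.74) / 2.740.
ρ_S = 0.8248·2.740 − 0.81 − 0.74 = 0.710.

0.710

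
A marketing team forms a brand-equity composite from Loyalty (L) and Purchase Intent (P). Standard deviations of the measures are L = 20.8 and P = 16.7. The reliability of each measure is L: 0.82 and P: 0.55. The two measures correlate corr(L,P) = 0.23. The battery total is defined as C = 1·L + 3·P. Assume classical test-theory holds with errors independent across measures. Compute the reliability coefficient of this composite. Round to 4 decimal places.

0.6472

Var(C) = 20.8² + 3²·16.7² + 2·[3·20.8·16.7·0.23] = 2942.65 + 479.357 = 3422.01.
With uncorrelated errors the cross-covariances are all true-score covariance, so they carry over unchanged; only the diagonal terms shrink to ρᵢσᵢ².
True-score variance = [20.8²·0.82 + 3²·16.7²·0.55] + 479.357 = 1735.27 + 479.357 = 2214.63.
Reliability = 2214.63 / 3422.01 = 0.6472.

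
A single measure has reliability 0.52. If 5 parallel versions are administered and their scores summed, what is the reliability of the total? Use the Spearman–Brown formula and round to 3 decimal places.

0.844

ρ_k = kρ / (1 + (k−1)ρ) = 5·0.52 / (1 + 4·0.52) = 2.600 / 3.080 = 0.844.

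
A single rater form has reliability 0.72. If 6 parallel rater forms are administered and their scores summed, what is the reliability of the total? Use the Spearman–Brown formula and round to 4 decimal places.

ρ_k = kρ / (1 + (k−1)ρ) = 6·0.72 / (1 + 5·0.72) = 4.320 / 4.600 = 0.9391.

0.9391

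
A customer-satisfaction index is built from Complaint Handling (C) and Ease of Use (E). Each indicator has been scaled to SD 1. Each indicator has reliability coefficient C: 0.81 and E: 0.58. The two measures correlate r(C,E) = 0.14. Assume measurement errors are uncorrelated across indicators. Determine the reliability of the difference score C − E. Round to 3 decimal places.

Var(C−E) = 1 + 1 − 2·0.14 = 2 − 0.28 = 1.72.
With uncorrelated errors the cross-covariances are all true-score covariance, so they carry over unchanged; only the diagonal terms shrink to ρᵢσᵢ².
True-score variance = [0.81 + 0.58] − 0.28 = 1.39 − 0.28 = 1.11.
Reliability = 1.11 / 1.72 = 0.645.

0.645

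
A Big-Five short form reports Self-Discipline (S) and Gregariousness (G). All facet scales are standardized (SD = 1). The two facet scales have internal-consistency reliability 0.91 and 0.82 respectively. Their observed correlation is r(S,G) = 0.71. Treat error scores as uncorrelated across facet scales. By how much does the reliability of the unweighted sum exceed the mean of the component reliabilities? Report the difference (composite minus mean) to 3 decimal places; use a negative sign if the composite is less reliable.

Var(sum) = 2 + 1.42 = 3.42; true-score variance = 1.73 + 1.42 = 3.15; composite reliability = 0.9211.
Mean component reliability = 0.8650.
Difference = 0.9211 − 0.8650 = 0.056.

0.056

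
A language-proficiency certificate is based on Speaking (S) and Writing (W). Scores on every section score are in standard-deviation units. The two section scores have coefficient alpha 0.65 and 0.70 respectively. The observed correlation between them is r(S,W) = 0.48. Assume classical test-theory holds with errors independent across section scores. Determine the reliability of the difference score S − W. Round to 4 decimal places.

Var(S−W) = 1 + 1 − 2·0.48 = 2 − 0.96 = 1.04.
With uncorrelated errors the cross-covariances are all true-score covariance, so they carry over unchanged; only the diagonal terms shrink to ρᵢσᵢ².
True-score variance = [0.65 + 0.70] − 0.96 = 1.35 − 0.96 = 0.39.
Reliability = 0.39 / 1.04 = 0.3750.

0.3750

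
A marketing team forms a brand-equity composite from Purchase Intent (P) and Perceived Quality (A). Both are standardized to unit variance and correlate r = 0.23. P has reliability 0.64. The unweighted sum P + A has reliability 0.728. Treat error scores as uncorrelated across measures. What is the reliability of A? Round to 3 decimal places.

0.691

Var(P+A) = 2 + 2·0.23 = 2.460.
True-score variance = ρ_P + ρ_A + 2·0.23, so 0.728 = (0.64 + ρ_A + 0.46) / 2.460.
ρ_A = 0.728·2.460 − 0.64 − 0.46 = 0.691.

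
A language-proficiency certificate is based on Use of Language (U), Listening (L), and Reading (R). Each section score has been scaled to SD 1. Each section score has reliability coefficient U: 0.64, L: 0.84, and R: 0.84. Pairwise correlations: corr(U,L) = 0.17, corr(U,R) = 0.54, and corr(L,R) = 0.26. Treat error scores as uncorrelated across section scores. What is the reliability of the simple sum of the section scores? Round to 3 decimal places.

Var(U+L+R) = 3 + 2·[0.17 + 0.54 + 0.26] = 3 + 1.94 = 4.94.
Because errors are independent across components, Cov(Tᵢ,Tⱼ) = Cov(Xᵢ,Xⱼ); the off-diagonal part of the true-score variance is the same as above.
True-score variance = [0.64 + 0.84 + 0.84] + 1.94 = 2.32 + 1.94 = 4.26.
Reliability = 4.26 / 4.94 = 0.862.

0.862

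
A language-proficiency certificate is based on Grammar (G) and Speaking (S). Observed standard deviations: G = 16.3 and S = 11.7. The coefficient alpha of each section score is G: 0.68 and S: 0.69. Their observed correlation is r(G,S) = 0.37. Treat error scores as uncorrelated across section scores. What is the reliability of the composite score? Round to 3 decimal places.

0.766

Var(G+S) = 16.3² + 11.7² + 2·[16.3·11.7·0.37] = 402.58 + 141.125 = 543.705.
Under uncorrelated errors the observed covariances equal the true-score covariances, so only the own-variance terms attenuate.
True-score variance = [16.3²·0.68 + 11.7²·0.69] + 141.125 = 275.123 + 141.125 = 416.249.
Reliability = 416.249 / 543.705 = 0.766.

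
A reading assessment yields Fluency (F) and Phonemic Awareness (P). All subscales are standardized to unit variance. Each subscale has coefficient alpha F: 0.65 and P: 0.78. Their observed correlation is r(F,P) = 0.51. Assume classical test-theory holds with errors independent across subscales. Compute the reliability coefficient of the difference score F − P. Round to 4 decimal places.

0.4184

Var(F−P) = 1 + 1 − 2·0.51 = 2 − 1.02 = 0.98.
With uncorrelated errors the cross-covariances are all true-score covariance, so they carry over unchanged; only the diagonal terms shrink to ρᵢσᵢ².
True-score variance = [0.65 + 0.78] − 1.02 = 1.43 − 1.02 = 0.41.
Reliability = 0.41 / 0.98 = 0.4184.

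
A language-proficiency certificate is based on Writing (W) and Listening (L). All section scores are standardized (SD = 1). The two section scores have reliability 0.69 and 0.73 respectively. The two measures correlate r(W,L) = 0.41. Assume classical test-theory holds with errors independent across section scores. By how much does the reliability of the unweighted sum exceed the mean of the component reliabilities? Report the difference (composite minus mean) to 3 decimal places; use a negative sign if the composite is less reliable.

0.084

Var(sum) = 2 + 0.82 = 2.82; true-score variance = 1.42 + 0.82 = 2.24; composite reliability = 0.7943.
Mean component reliability = 0.7100.
Difference = 0.7943 − 0.7100 = 0.084.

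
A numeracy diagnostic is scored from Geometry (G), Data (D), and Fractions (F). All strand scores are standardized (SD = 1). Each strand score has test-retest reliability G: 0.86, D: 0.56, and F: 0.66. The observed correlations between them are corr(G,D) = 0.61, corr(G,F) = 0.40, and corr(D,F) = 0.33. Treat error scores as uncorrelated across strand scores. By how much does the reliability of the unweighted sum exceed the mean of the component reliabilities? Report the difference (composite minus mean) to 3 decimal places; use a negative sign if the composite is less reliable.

Var(sum) = 3 + 2.68 = 5.68; true-score variance = 2.08 + 2.68 = 4.76; composite reliability = 0.8380.
Mean component reliability = 0.6933.
Difference = 0.8380 − 0.6933 = 0.145.

0.145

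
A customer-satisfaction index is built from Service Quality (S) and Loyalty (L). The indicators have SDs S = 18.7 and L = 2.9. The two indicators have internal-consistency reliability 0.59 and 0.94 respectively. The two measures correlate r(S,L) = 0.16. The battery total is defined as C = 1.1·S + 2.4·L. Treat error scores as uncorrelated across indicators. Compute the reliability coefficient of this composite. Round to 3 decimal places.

0.659

Var(C) = 1.1²·18.7² + 2.4²·2.9² + 2·[2.64·18.7·2.9·0.16] = 471.567 + 45.8135 = 517.38.
Because errors are independent across components, Cov(Tᵢ,Tⱼ) = Cov(Xᵢ,Xⱼ); the off-diagonal part of the true-score variance is the same as above.
True-score variance = [1.1²·18.7²·0.59 + 2.4²·2.9²·0.94] + 45.8135 = 295.179 + 45.8135 = 340.992.
Reliability = 340.992 / 517.38 = 0.659.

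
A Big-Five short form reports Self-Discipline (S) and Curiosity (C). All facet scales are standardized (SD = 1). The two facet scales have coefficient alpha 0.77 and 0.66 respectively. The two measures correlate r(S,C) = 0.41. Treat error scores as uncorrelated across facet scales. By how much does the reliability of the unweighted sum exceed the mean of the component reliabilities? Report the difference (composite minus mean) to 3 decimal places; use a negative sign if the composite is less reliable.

Var(sum) = 2 + 0.82 = 2.82; true-score variance = 1.43 + 0.82 = 2.25; composite reliability = 0.7979.
Mean component reliability = 0.7150.
Difference = 0.7979 − 0.7150 = 0.083.

0.083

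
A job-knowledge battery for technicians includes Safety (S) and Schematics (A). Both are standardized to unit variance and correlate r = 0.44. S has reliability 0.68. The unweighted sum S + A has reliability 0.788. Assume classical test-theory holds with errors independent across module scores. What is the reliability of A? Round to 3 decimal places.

0.709

Var(S+A) = 2 + 2·0.44 = 2.880.
True-score variance = ρ_S + ρ_A + 2·0.44, so 0.788 = (0.68 + ρ_A + 0.88) / 2.880.
ρ_A = 0.788·2.880 − 0.68 − 0.88 = 0.709.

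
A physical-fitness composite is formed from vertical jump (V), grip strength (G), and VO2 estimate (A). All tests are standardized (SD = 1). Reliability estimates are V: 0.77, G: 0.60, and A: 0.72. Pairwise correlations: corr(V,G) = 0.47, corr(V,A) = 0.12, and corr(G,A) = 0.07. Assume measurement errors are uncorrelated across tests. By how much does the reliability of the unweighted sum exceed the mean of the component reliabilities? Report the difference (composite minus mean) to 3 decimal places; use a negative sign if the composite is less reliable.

Var(sum) = 3 + 1.32 = 4.32; true-score variance = 2.09 + 1.32 = 3.41; composite reliability = 0.7894.
Mean component reliability = 0.6967.
Difference = 0.7894 − 0.6967 = 0.093.

0.093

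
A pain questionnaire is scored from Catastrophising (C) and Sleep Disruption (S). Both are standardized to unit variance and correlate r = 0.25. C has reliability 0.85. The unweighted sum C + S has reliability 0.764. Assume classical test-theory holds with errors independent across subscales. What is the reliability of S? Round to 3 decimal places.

Var(C+S) = 2 + 2·0.25 = 2.500.
True-score variance = ρ_C + ρ_S + 2·0.25, so 0.764 = (0.85 + ρ_S + 0.50) / 2.500.
ρ_S = 0.764·2.500 − 0.85 − 0.50 = 0.560.

0.560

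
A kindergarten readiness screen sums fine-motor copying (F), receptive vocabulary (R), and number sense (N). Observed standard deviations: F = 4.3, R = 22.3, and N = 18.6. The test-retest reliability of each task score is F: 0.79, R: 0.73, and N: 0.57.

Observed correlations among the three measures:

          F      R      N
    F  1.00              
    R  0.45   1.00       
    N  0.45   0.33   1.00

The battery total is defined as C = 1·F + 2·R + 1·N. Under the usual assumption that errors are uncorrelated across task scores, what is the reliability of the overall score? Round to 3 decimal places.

0.781

Var(C) = 4.3² + 2²·22.3² + 18.6² + 2·[2·4.3·22.3·0.45 + 4.3·18.6·0.45 + 2·22.3·18.6·0.33] = 2353.61 + 792.094 = 3145.7.
Under uncorrelated errors the observed covariances equal the true-score covariances, so only the own-variance terms attenuate.
True-score variance = [4.3²·0.79 + 2²·22.3²·0.73 + 18.6²·0.57] + 792.094 = 1663.89 + 792.094 = 2455.98.
Reliability = 2455.98 / 3145.7 = 0.781.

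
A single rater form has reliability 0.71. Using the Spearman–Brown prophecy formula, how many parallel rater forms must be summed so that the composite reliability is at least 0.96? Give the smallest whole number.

10

k ≥ ρ*(1−ρ₁)/(ρ₁(1−ρ*)) = 0.96·0.29 / (0.71·0.04) = 9.803.
Smallest integer k = 10.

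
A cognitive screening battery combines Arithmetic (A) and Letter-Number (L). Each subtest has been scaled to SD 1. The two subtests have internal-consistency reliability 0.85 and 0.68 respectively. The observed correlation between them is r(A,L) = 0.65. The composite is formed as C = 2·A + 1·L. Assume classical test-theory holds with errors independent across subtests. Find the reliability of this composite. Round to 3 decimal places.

Var(C) = 2² + 1 + 2·[2·0.65] = 5 + 2.6 = 7.6.
Under uncorrelated errors the observed covariances equal the true-score covariances, so only the own-variance terms attenuate.
True-score variance = [2²·0.85 + 0.68] + 2.6 = 4.08 + 2.6 = 6.68.
Reliability = 6.68 / 7.6 = 0.879.

0.879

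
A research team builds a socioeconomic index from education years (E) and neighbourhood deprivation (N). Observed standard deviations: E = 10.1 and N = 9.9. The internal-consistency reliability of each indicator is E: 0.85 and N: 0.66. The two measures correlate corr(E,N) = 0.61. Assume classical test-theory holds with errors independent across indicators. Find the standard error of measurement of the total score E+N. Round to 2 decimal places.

6.97

Var(total) = 200.02 + 121.988 = 322.008.
True-score variance = 151.395 + 121.988 = 273.383, so reliability = 0.8490.
Error variance = 322.008 − 273.383 = 48.6249; SEM = √48.6249 = 6.97.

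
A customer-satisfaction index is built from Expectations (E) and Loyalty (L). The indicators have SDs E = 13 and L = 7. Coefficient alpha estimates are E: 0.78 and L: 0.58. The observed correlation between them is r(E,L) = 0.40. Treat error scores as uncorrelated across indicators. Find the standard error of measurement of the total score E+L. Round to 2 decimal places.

7.60

Var(total) = 218 + 72.8 = 290.8.
True-score variance = 160.24 + 72.8 = 233.04, so reliability = 0.8014.
Error variance = 290.8 − 233.04 = 57.76; SEM = √57.76 = 7.60.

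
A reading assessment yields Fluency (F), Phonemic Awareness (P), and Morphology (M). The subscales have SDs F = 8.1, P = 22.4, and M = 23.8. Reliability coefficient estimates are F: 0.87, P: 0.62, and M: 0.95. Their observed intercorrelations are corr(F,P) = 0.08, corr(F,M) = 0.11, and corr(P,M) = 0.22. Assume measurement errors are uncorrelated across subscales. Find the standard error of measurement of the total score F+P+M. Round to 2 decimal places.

15.08

Var(total) = 1133.81 + 306.015 = 1439.82.
True-score variance = 906.29 + 306.015 = 1212.3, so reliability = 0.8420.
Error variance = 1439.82 − 1212.3 = 227.52; SEM = √227.52 = 15.08.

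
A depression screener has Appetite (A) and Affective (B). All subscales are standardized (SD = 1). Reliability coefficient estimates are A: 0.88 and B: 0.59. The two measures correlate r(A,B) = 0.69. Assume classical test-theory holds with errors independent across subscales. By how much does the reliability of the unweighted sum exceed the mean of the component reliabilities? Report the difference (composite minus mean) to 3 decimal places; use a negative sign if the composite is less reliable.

Var(sum) = 2 + 1.38 = 3.38; true-score variance = 1.47 + 1.38 = 2.85; composite reliability = 0.8432.
Mean component reliability = 0.7350.
Difference = 0.8432 − 0.7350 = 0.108.

0.108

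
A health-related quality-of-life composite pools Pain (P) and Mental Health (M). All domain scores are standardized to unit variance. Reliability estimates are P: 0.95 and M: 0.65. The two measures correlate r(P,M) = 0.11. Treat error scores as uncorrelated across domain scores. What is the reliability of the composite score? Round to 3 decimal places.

Var(P+M) = 2 + 2·[0.11] = 2 + 0.22 = 2.22.
Under uncorrelated errors the observed covariances equal the true-score covariances, so only the own-variance terms attenuate.
True-score variance = [0.95 + 0.65] + 0.22 = 1.6 + 0.22 = 1.82.
Reliability = 1.82 / 2.22 = 0.820.

0.820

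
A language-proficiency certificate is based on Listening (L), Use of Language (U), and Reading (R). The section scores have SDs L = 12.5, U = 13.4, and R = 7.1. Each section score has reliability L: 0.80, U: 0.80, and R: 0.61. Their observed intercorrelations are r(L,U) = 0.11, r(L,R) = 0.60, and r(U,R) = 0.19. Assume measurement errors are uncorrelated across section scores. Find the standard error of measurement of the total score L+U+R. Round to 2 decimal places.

Var(total) = 386.22 + 179.503 = 565.723.
True-score variance = 299.398 + 179.503 = 478.901, so reliability = 0.8465.
Error variance = 565.723 − 478.901 = 86.8219; SEM = √86.8219 = 9.32.

9.32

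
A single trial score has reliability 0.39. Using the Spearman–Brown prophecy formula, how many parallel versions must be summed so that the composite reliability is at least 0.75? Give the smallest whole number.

k ≥ ρ*(1−ρ₁)/(ρ₁(1−ρ*)) = 0.75·0.61 / (0.39·0.25) = 4.692.
Smallest integer k = 5.

5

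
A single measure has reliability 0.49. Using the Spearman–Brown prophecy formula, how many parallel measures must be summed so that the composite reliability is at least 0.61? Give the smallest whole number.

k ≥ ρ*(1−ρ₁)/(ρ₁(1−ρ*)) = 0.61·0.51 / (0.49·0.39) = 1.628.
Smallest integer k = 2.

2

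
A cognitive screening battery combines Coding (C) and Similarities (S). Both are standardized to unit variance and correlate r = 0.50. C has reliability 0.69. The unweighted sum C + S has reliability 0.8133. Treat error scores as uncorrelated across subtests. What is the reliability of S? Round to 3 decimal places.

0.750

Var(C+S) = 2 + 2·0.50 = 3.000.
True-score variance = ρ_C + ρ_S + 2·0.50, so 0.8133 = (0.69 + ρ_S + 1.00) / 3.000.
ρ_S = 0.8133·3.000 − 0.69 − 1.00 = 0.750.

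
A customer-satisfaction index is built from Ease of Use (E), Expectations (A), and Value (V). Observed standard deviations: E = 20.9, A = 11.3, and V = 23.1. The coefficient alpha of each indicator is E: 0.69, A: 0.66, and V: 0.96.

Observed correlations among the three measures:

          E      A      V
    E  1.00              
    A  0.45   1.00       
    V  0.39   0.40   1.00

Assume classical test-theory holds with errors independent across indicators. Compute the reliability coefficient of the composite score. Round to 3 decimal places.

Var(E+A+V) = 20.9² + 11.3² + 23.1² + 2·[20.9·11.3·0.45 + 20.9·23.1·0.39 + 11.3·23.1·0.40] = 1098.11 + 797.953 = 1896.06.
With uncorrelated errors the cross-covariances are all true-score covariance, so they carry over unchanged; only the diagonal terms shrink to ρᵢσᵢ².
True-score variance = [20.9²·0.69 + 11.3²·0.66 + 23.1²·0.96] + 797.953 = 897.94 + 797.953 = 1695.89.
Reliability = 1695.89 / 1896.06 = 0.894.

0.894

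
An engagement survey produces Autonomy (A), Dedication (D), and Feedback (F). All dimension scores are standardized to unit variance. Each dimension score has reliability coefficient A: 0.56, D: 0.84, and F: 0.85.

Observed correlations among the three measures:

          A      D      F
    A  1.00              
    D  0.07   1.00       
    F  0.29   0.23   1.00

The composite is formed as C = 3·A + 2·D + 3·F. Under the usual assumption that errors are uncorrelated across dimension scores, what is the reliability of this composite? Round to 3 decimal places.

Var(C) = 3² + 2² + 3² + 2·[6·0.07 + 9·0.29 + 6·0.23] = 22 + 8.82 = 30.82.
With uncorrelated errors the cross-covariances are all true-score covariance, so they carry over unchanged; only the diagonal terms shrink to ρᵢσᵢ².
True-score variance = [3²·0.56 + 2²·0.84 + 3²·0.85] + 8.82 = 16.05 + 8.82 = 24.87.
Reliability = 24.87 / 30.82 = 0.807.

0.807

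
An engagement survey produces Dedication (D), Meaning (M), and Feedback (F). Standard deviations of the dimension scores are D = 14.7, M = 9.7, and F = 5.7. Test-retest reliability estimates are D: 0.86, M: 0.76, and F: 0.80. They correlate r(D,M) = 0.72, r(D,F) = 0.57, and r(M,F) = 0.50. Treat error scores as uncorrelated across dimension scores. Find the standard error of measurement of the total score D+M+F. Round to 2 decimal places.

Var(total) = 342.67 + 356.14 = 698.81.
True-score variance = 283.338 + 356.14 = 639.478, so reliability = 0.9151.
Error variance = 698.81 − 639.478 = 59.3322; SEM = √59.3322 = 7.70.

7.70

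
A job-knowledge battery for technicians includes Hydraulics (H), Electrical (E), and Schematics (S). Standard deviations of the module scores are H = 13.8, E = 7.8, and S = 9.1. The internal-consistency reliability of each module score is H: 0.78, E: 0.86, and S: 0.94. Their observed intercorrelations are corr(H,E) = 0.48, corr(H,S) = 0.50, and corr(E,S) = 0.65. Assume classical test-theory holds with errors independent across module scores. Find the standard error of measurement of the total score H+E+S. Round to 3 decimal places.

Var(total) = 334.09 + 321.188 = 655.278.
True-score variance = 278.707 + 321.188 = 599.895, so reliability = 0.9155.
Error variance = 655.278 − 599.895 = 55.383; SEM = √55.383 = 7.442.

7.442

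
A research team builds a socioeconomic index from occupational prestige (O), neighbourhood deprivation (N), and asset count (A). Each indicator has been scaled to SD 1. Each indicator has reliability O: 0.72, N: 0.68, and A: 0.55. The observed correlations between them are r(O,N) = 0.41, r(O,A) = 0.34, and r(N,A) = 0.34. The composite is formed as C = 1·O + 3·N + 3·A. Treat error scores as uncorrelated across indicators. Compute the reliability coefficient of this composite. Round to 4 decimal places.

Var(C) = 1 + 3² + 3² + 2·[3·0.41 + 3·0.34 + 9·0.34] = 19 + 10.62 = 29.62.
Because errors are independent across components, Cov(Tᵢ,Tⱼ) = Cov(Xᵢ,Xⱼ); the off-diagonal part of the true-score variance is the same as above.
True-score variance = [0.72 + 3²·0.68 + 3²·0.55] + 10.62 = 11.79 + 10.62 = 22.41.
Reliability = 22.41 / 29.62 = 0.7566.

0.7566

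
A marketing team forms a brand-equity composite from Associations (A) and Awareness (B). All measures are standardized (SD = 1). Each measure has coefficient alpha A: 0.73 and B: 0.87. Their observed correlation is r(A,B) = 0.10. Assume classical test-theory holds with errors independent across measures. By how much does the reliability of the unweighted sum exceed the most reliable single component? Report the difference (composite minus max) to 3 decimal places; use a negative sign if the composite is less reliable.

Var(sum) = 2 + 0.2 = 2.2; true-score variance = 1.6 + 0.2 = 1.8; composite reliability = 0.8182.
Max component reliability = 0.8700.
Difference = 0.8182 − 0.8700 = -0.052.

-0.052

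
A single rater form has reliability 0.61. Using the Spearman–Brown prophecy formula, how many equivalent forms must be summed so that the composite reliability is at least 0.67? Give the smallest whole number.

k ≥ ρ*(1−ρ₁)/(ρ₁(1−ρ*)) = 0.67·0.39 / (0.61·0.33) = 1.298.
Smallest integer k = 2.

2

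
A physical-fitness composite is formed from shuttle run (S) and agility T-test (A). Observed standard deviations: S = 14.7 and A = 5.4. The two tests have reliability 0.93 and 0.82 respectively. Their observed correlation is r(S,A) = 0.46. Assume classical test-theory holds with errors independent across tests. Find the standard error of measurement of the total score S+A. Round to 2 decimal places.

Var(total) = 245.25 + 73.0296 = 318.28.
True-score variance = 224.875 + 73.0296 = 297.904, so reliability = 0.9360.
Error variance = 318.28 − 297.904 = 20.3751; SEM = √20.3751 = 4.51.

4.51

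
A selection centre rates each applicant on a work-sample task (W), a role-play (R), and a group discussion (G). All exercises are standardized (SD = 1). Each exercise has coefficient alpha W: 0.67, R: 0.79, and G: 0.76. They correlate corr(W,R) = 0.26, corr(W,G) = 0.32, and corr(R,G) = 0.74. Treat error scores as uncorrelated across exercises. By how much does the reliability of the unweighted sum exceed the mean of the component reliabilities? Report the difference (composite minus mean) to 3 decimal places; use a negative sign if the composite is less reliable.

Var(sum) = 3 + 2.64 = 5.64; true-score variance = 2.22 + 2.64 = 4.86; composite reliability = 0.8617.
Mean component reliability = 0.7400.
Difference = 0.8617 − 0.7400 = 0.122.

0.122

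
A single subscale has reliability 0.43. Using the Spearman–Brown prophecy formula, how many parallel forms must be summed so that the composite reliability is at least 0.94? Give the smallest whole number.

21

k ≥ ρ*(1−ρ₁)/(ρ₁(1−ρ*)) = 0.94·0.57 / (0.43·0.06) = 20.767.
Smallest integer k = 21.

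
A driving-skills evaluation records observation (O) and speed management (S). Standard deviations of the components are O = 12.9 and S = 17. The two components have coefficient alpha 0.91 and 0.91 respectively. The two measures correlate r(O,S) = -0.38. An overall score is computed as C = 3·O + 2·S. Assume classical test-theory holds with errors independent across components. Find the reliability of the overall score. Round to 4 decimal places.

Var(C) = 3²·12.9² + 2²·17² + 2·[6·12.9·17·(-0.38)] = 2653.69 − 1000.01 = 1653.68.
With uncorrelated errors the cross-covariances are all true-score covariance, so they carry over unchanged; only the diagonal terms shrink to ρᵢσᵢ².
True-score variance = [3²·12.9²·0.91 + 2²·17²·0.91] − 1000.01 = 2414.86 − 1000.01 = 1414.85.
Reliability = 1414.85 / 1653.68 = 0.8556.

0.8556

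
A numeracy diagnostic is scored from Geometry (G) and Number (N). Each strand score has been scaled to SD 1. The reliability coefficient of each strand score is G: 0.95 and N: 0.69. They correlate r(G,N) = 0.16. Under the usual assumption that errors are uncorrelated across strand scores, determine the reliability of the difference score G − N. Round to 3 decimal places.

Var(G−N) = 1 + 1 − 2·0.16 = 2 − 0.32 = 1.68.
With uncorrelated errors the cross-covariances are all true-score covariance, so they carry over unchanged; only the diagonal terms shrink to ρᵢσᵢ².
True-score variance = [0.95 + 0.69] − 0.32 = 1.64 − 0.32 = 1.32.
Reliability = 1.32 / 1.68 = 0.786.

0.786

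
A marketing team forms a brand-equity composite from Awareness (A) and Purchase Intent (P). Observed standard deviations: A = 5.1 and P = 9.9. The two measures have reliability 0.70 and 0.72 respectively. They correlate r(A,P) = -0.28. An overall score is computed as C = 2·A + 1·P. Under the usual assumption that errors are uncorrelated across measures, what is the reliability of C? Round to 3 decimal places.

0.597

Var(C) = 2²·5.1² + 9.9² + 2·[2·5.1·9.9·(-0.28)] = 202.05 − 56.5488 = 145.501.
Under uncorrelated errors the observed covariances equal the true-score covariances, so only the own-variance terms attenuate.
True-score variance = [2²·5.1²·0.70 + 9.9²·0.72] − 56.5488 = 143.395 − 56.5488 = 86.8464.
Reliability = 86.8464 / 145.501 = 0.597.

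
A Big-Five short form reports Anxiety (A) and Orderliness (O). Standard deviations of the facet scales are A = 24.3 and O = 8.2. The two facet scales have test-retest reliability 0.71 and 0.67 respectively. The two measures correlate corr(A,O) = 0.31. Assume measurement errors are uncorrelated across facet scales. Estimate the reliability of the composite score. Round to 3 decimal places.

Var(A+O) = 24.3² + 8.2² + 2·[24.3·8.2·0.31] = 657.73 + 123.541 = 781.271.
Because errors are independent across components, Cov(Tᵢ,Tⱼ) = Cov(Xᵢ,Xⱼ); the off-diagonal part of the true-score variance is the same as above.
True-score variance = [24.3²·0.71 + 8.2²·0.67] + 123.541 = 464.299 + 123.541 = 587.84.
Reliability = 587.84 / 781.271 = 0.752.

0.752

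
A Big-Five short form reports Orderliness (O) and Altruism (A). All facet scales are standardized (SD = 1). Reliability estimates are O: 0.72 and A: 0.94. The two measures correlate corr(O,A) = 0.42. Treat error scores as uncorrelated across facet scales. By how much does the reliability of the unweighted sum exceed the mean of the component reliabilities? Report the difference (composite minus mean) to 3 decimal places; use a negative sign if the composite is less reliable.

0.050

Var(sum) = 2 + 0.84 = 2.84; true-score variance = 1.66 + 0.84 = 2.5; composite reliability = 0.8803.
Mean component reliability = 0.8300.
Difference = 0.8803 − 0.8300 = 0.050.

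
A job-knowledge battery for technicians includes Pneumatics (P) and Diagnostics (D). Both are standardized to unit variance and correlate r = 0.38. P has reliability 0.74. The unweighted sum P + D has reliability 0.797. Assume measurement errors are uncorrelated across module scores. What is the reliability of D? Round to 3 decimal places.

0.700

Var(P+D) = 2 + 2·0.38 = 2.760.
True-score variance = ρ_P + ρ_D + 2·0.38, so 0.797 = (0.74 + ρ_D + 0.76) / 2.760.
ρ_D = 0.797·2.760 − 0.74 − 0.76 = 0.700.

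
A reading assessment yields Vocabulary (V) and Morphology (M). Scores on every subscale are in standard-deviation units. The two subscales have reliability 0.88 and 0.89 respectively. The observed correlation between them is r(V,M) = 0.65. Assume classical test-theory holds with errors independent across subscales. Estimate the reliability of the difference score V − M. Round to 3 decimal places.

0.671

Var(V−M) = 1 + 1 − 2·0.65 = 2 − 1.3 = 0.7.
Under uncorrelated errors the observed covariances equal the true-score covariances, so only the own-variance terms attenuate.
True-score variance = [0.88 + 0.89] − 1.3 = 1.77 − 1.3 = 0.47.
Reliability = 0.47 / 0.7 = 0.671.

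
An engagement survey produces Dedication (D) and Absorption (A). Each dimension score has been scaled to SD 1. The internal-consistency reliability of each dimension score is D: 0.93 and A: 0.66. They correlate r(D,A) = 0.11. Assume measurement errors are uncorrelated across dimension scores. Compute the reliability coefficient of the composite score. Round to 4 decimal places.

Var(D+A) = 2 + 2·[0.11] = 2 + 0.22 = 2.22.
With uncorrelated errors the cross-covariances are all true-score covariance, so they carry over unchanged; only the diagonal terms shrink to ρᵢσᵢ².
True-score variance = [0.93 + 0.66] + 0.22 = 1.59 + 0.22 = 1.81.
Reliability = 1.81 / 2.22 = 0.8153.

0.8153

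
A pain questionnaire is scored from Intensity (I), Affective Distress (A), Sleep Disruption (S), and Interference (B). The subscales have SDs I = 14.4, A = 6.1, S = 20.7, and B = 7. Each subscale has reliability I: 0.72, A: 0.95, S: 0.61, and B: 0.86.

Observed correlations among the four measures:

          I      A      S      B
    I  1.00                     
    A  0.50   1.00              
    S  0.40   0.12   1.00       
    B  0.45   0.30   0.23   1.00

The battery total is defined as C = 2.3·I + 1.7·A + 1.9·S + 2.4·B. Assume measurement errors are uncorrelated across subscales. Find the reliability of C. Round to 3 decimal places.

0.824

Var(C) = 2.3²·14.4² + 1.7²·6.1² + 1.9²·20.7² + 2.4²·7² + 2·[3.91·14.4·6.1·0.50 + 4.37·14.4·20.7·0.40 + 5.52·14.4·7·0.45 + 3.23·6.1·20.7·0.12 + 4.08·6.1·7·0.30 + 4.56·20.7·7·0.23] = 3033.56 + 2392.67 = 5426.23.
Because errors are independent across components, Cov(Tᵢ,Tⱼ) = Cov(Xᵢ,Xⱼ); the off-diagonal part of the true-score variance is the same as above.
True-score variance = [2.3²·14.4²·0.72 + 1.7²·6.1²·0.95 + 1.9²·20.7²·0.61 + 2.4²·7²·0.86] + 2392.67 = 2078.26 + 2392.67 = 4470.93.
Reliability = 4470.93 / 5426.23 = 0.824.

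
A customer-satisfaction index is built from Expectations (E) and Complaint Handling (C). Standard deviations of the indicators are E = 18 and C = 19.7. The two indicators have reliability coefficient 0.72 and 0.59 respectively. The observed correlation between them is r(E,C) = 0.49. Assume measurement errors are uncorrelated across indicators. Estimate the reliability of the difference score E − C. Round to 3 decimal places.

0.315

Var(E−C) = 18² + 19.7² − 2·18·19.7·0.49 = 712.09 − 347.508 = 364.582.
Under uncorrelated errors the observed covariances equal the true-score covariances, so only the own-variance terms attenuate.
True-score variance = [18²·0.72 + 19.7²·0.59] − 347.508 = 462.253 − 347.508 = 114.745.
Reliability = 114.745 / 364.582 = 0.315.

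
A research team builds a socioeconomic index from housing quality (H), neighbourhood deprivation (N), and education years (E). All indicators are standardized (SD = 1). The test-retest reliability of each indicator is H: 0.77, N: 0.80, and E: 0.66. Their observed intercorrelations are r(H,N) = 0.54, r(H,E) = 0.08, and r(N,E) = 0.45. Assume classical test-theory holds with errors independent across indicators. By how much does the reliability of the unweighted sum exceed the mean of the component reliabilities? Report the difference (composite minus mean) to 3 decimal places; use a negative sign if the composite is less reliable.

Var(sum) = 3 + 2.14 = 5.14; true-score variance = 2.23 + 2.14 = 4.37; composite reliability = 0.8502.
Mean component reliability = 0.7433.
Difference = 0.8502 − 0.7433 = 0.107.

0.107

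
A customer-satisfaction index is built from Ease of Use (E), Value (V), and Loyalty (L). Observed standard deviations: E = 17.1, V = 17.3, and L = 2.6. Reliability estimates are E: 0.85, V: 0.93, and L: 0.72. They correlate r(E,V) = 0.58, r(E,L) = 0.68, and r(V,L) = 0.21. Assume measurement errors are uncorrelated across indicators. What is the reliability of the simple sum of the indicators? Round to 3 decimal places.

Var(E+V+L) = 17.1² + 17.3² + 2.6² + 2·[17.1·17.3·0.58 + 17.1·2.6·0.68 + 17.3·2.6·0.21] = 598.46 + 422.52 = 1020.98.
Because errors are independent across components, Cov(Tᵢ,Tⱼ) = Cov(Xᵢ,Xⱼ); the off-diagonal part of the true-score variance is the same as above.
True-score variance = [17.1²·0.85 + 17.3²·0.93 + 2.6²·0.72] + 422.52 = 531.755 + 422.52 = 954.275.
Reliability = 954.275 / 1020.98 = 0.935.

0.935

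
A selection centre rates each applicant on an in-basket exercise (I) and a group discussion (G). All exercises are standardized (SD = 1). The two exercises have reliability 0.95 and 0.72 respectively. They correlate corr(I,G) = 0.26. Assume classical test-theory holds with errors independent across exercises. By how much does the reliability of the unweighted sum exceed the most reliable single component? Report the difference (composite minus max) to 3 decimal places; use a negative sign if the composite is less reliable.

Var(sum) = 2 + 0.52 = 2.52; true-score variance = 1.67 + 0.52 = 2.19; composite reliability = 0.8690.
Max component reliability = 0.9500.
Difference = 0.8690 − 0.9500 = -0.081.

-0.081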